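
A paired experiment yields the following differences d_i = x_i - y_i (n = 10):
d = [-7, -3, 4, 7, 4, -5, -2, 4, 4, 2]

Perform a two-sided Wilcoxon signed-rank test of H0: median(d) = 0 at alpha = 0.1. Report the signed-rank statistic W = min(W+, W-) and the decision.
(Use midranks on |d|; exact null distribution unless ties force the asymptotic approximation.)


Step 1: Drop any zero differences (none here) and take |d_i|.
|d| = [7, 3, 4, 7, 4, 5, 2, 4, 4, 2]
Step 2: Midrank |d_i| (ties get averaged ranks).
ranks: |7|->9.5, |3|->3, |4|->5.5, |7|->9.5, |4|->5.5, |5|->8, |2|->1.5, |4|->5.5, |4|->5.5, |2|->1.5
Step 3: Attach original signs; sum ranks with positive sign and with negative sign.
W+ = 5.5 + 9.5 + 5.5 + 5.5 + 5.5 + 1.5 = 33
W- = 9.5 + 3 + 8 + 1.5 = 22
(Check: W+ + W- = 55 should equal n(n+1)/2 = 55.)
Step 4: Test statistic W = min(W+, W-) = 22.
Step 5: Ties in |d|, so use the tie-corrected normal approximation.
        E[W] = n(n+1)/4 = 10*11/4 = 27.5.
        Tie groups: |d|=2 (t=2), |d|=4 (t=4), |d|=7 (t=2); sum(t^3 - t) = 72.
        Var[W] = n(n+1)(2n+1)/24 - sum(t^3-t)/48 = 2310/24 - 72/48 = 94.75.
        z = (W - E[W]) / sqrt(Var[W]) = (22 - 27.5) / 9.7340 = -0.5650.
        Two-sided p = 2*Phi(z) = 0.572052.
Step 6: alpha = 0.1. fail to reject H0.

W+ = 33, W- = 22, W = min = 22, p = 0.572052, fail to reject H0.


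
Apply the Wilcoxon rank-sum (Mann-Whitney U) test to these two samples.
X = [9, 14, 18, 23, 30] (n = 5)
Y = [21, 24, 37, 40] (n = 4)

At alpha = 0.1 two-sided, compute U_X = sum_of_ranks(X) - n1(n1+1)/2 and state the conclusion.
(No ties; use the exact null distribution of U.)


Step 1: Combine and sort all 9 observations; assign midranks.
sorted (value, group): (9,X), (14,X), (18,X), (21,Y), (23,X), (24,Y), (30,X), (37,Y), (40,Y)
ranks: 9->1, 14->2, 18->3, 21->4, 23->5, 24->6, 30->7, 37->8, 40->9
Step 2: Rank sum for X: R1 = 1 + 2 + 3 + 5 + 7 = 18.
Step 3: U_X = R1 - n1(n1+1)/2 = 18 - 5*6/2 = 18 - 15 = 3.
       U_Y = n1*n2 - U_X = 20 - 3 = 17.
Step 4: No ties, so the exact null distribution of U (based on enumerating the C(9,5) = 126 equally likely rank assignments) gives the two-sided p-value.
Step 5: p-value = 0.111111; compare to alpha = 0.1. fail to reject H0.

U_X = 3, p = 0.111111, fail to reject H0 at alpha = 0.1.


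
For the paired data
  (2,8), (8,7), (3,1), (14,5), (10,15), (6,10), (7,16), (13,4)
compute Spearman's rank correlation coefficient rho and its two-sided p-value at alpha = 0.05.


Step 1: Rank x and y separately (midranks; no ties here).
rank(x): 2->1, 8->5, 3->2, 14->8, 10->6, 6->3, 7->4, 13->7
rank(y): 8->5, 7->4, 1->1, 5->3, 15->7, 10->6, 16->8, 4->2
Step 2: d_i = R_x(i) - R_y(i); compute d_i^2.
  (1-5)^2=16, (5-4)^2=1, (2-1)^2=1, (8-3)^2=25, (6-7)^2=1, (3-6)^2=9, (4-8)^2=16, (7-2)^2=25
sum(d^2) = 94.
Step 3: rho = 1 - 6*94 / (8*(8^2 - 1)) = 1 - 564/504 = -0.119048.
Step 4: Under H0, t = rho * sqrt((n-2)/(1-rho^2)) = -0.2937 ~ t(6).
Step 5: Two-sided p-value from the t-distribution with 6 df = 0.778886.
Step 6: alpha = 0.05. fail to reject H0.

rho = -0.1190, p = 0.778886, fail to reject H0 at alpha = 0.05.


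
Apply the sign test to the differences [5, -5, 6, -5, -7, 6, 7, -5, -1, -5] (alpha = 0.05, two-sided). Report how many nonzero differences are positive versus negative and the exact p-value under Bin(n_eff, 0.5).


Step 1: Discard zero differences. Original n = 10; n_eff = number of nonzero differences = 10.
Nonzero differences (with sign): +5, -5, +6, -5, -7, +6, +7, -5, -1, -5
Step 2: Count signs: positive = 4, negative = 6.
Step 3: Under H0: P(positive) = 0.5, so the number of positives S ~ Bin(10, 0.5).
Step 4: Two-sided exact p-value = sum of Bin(10,0.5) probabilities at or below the observed probability = 0.753906.
Step 5: alpha = 0.05. fail to reject H0.

n_eff = 10, pos = 4, neg = 6, p = 0.753906, fail to reject H0.


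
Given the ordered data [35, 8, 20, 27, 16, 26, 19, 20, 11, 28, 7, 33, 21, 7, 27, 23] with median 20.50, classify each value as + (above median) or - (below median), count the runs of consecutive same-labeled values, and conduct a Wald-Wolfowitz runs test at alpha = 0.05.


Step 1: Compute median = 20.50; label A = above, B = below.
Labels in order: ABBABABBBABAABAA  (n_A = 8, n_B = 8)
Step 2: Count runs R = 11.
Step 3: Under H0 (random ordering), E[R] = 2*n_A*n_B/(n_A+n_B) + 1 = 2*8*8/16 + 1 = 9.0000.
        Var[R] = 2*n_A*n_B*(2*n_A*n_B - n_A - n_B) / ((n_A+n_B)^2 * (n_A+n_B-1)) = 14336/3840 = 3.7333.
        SD[R] = 1.9322.
Step 4: Continuity-corrected z = (R - 0.5 - E[R]) / SD[R] = (11 - 0.5 - 9.0000) / 1.9322 = 0.7763.
Step 5: Two-sided p-value via normal approximation = 2*(1 - Phi(|z|)) = 0.437558.
Step 6: alpha = 0.05. fail to reject H0.

R = 11, z = 0.7763, p = 0.437558, fail to reject H0.


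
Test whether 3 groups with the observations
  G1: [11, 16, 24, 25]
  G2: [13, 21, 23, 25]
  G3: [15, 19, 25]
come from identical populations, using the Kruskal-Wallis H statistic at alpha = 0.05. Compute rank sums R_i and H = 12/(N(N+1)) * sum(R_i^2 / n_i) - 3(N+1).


Step 1: Combine all N = 11 observations and assign midranks.
sorted (value, group, rank): (11,G1,1), (13,G2,2), (15,G3,3), (16,G1,4), (19,G3,5), (21,G2,6), (23,G2,7), (24,G1,8), (25,G1,10), (25,G2,10), (25,G3,10)
Step 2: Sum ranks within each group.
R_1 = 23 (n_1 = 4)
R_2 = 25 (n_2 = 4)
R_3 = 18 (n_3 = 3)
Step 3: H = 12/(N(N+1)) * sum(R_i^2/n_i) - 3(N+1)
     = 12/(11*12) * (23^2/4 + 25^2/4 + 18^2/3) - 3*12
     = 0.090909 * 396.5 - 36
     = 0.045455.
Step 4: Ties present; correction factor C = 1 - 24/(11^3 - 11) = 0.981818. Corrected H = 0.045455 / 0.981818 = 0.046296.
Step 5: Under H0, H ~ chi^2(2); p-value = 0.977118.
Step 6: alpha = 0.05. fail to reject H0.

H = 0.0463, df = 2, p = 0.977118, fail to reject H0.


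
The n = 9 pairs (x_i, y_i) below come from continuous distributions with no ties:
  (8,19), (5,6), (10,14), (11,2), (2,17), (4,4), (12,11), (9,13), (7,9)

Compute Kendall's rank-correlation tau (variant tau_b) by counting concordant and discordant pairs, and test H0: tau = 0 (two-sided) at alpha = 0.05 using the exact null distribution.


Step 1: Enumerate the 36 unordered pairs (i,j) with i<j and classify each by sign(x_j-x_i) * sign(y_j-y_i).
  (1,2):dx=-3,dy=-13->C; (1,3):dx=+2,dy=-5->D; (1,4):dx=+3,dy=-17->D; (1,5):dx=-6,dy=-2->C
  (1,6):dx=-4,dy=-15->C; (1,7):dx=+4,dy=-8->D; (1,8):dx=+1,dy=-6->D; (1,9):dx=-1,dy=-10->C
  (2,3):dx=+5,dy=+8->C; (2,4):dx=+6,dy=-4->D; (2,5):dx=-3,dy=+11->D; (2,6):dx=-1,dy=-2->C
  (2,7):dx=+7,dy=+5->C; (2,8):dx=+4,dy=+7->C; (2,9):dx=+2,dy=+3->C; (3,4):dx=+1,dy=-12->D
  (3,5):dx=-8,dy=+3->D; (3,6):dx=-6,dy=-10->C; (3,7):dx=+2,dy=-3->D; (3,8):dx=-1,dy=-1->C
  (3,9):dx=-3,dy=-5->C; (4,5):dx=-9,dy=+15->D; (4,6):dx=-7,dy=+2->D; (4,7):dx=+1,dy=+9->C
  (4,8):dx=-2,dy=+11->D; (4,9):dx=-4,dy=+7->D; (5,6):dx=+2,dy=-13->D; (5,7):dx=+10,dy=-6->D
  (5,8):dx=+7,dy=-4->D; (5,9):dx=+5,dy=-8->D; (6,7):dx=+8,dy=+7->C; (6,8):dx=+5,dy=+9->C
  (6,9):dx=+3,dy=+5->C; (7,8):dx=-3,dy=+2->D; (7,9):dx=-5,dy=-2->C; (8,9):dx=-2,dy=-4->C
Step 2: C = 18, D = 18, total pairs = 36.
Step 3: tau = (C - D)/(n(n-1)/2) = (18 - 18)/36 = 0.000000.
Step 4: Exact two-sided p-value (enumerate n! = 362880 permutations of y under H0): p = 1.000000.
Step 5: alpha = 0.05. fail to reject H0.

tau_b = 0.0000 (C=18, D=18), p = 1.000000, fail to reject H0.


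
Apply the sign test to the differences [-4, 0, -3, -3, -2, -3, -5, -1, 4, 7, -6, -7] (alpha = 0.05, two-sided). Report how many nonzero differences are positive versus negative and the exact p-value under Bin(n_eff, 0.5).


Step 1: Discard zero differences. Original n = 12; n_eff = number of nonzero differences = 11.
Nonzero differences (with sign): -4, -3, -3, -2, -3, -5, -1, +4, +7, -6, -7
Step 2: Count signs: positive = 2, negative = 9.
Step 3: Under H0: P(positive) = 0.5, so the number of positives S ~ Bin(11, 0.5).
Step 4: Two-sided exact p-value = sum of Bin(11,0.5) probabilities at or below the observed probability = 0.065430.
Step 5: alpha = 0.05. fail to reject H0.

n_eff = 11, pos = 2, neg = 9, p = 0.065430, fail to reject H0.


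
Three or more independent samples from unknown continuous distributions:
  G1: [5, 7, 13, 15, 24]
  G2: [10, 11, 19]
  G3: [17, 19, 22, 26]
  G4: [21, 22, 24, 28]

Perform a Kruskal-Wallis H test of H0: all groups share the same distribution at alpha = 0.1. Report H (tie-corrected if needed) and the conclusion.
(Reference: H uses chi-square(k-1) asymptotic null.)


Step 1: Combine all N = 16 observations and assign midranks.
sorted (value, group, rank): (5,G1,1), (7,G1,2), (10,G2,3), (11,G2,4), (13,G1,5), (15,G1,6), (17,G3,7), (19,G2,8.5), (19,G3,8.5), (21,G4,10), (22,G3,11.5), (22,G4,11.5), (24,G1,13.5), (24,G4,13.5), (26,G3,15), (28,G4,16)
Step 2: Sum ranks within each group.
R_1 = 27.5 (n_1 = 5)
R_2 = 15.5 (n_2 = 3)
R_3 = 42 (n_3 = 4)
R_4 = 51 (n_4 = 4)
Step 3: H = 12/(N(N+1)) * sum(R_i^2/n_i) - 3(N+1)
     = 12/(16*17) * (27.5^2/5 + 15.5^2/3 + 42^2/4 + 51^2/4) - 3*17
     = 0.044118 * 1322.58 - 51
     = 7.349265.
Step 4: Ties present; correction factor C = 1 - 18/(16^3 - 16) = 0.995588. Corrected H = 7.349265 / 0.995588 = 7.381832.
Step 5: Under H0, H ~ chi^2(3); p-value = 0.060674.
Step 6: alpha = 0.1. reject H0.

H = 7.3818, df = 3, p = 0.060674, reject H0.


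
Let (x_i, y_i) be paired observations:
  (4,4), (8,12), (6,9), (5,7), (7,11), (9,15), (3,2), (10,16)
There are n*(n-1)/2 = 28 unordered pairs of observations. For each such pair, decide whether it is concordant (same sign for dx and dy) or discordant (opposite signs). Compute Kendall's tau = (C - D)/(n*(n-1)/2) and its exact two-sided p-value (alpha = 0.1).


Step 1: Enumerate the 28 unordered pairs (i,j) with i<j and classify each by sign(x_j-x_i) * sign(y_j-y_i).
  (1,2):dx=+4,dy=+8->C; (1,3):dx=+2,dy=+5->C; (1,4):dx=+1,dy=+3->C; (1,5):dx=+3,dy=+7->C
  (1,6):dx=+5,dy=+11->C; (1,7):dx=-1,dy=-2->C; (1,8):dx=+6,dy=+12->C; (2,3):dx=-2,dy=-3->C
  (2,4):dx=-3,dy=-5->C; (2,5):dx=-1,dy=-1->C; (2,6):dx=+1,dy=+3->C; (2,7):dx=-5,dy=-10->C
  (2,8):dx=+2,dy=+4->C; (3,4):dx=-1,dy=-2->C; (3,5):dx=+1,dy=+2->C; (3,6):dx=+3,dy=+6->C
  (3,7):dx=-3,dy=-7->C; (3,8):dx=+4,dy=+7->C; (4,5):dx=+2,dy=+4->C; (4,6):dx=+4,dy=+8->C
  (4,7):dx=-2,dy=-5->C; (4,8):dx=+5,dy=+9->C; (5,6):dx=+2,dy=+4->C; (5,7):dx=-4,dy=-9->C
  (5,8):dx=+3,dy=+5->C; (6,7):dx=-6,dy=-13->C; (6,8):dx=+1,dy=+1->C; (7,8):dx=+7,dy=+14->C
Step 2: C = 28, D = 0, total pairs = 28.
Step 3: tau = (C - D)/(n(n-1)/2) = (28 - 0)/28 = 1.000000.
Step 4: Exact two-sided p-value (enumerate n! = 40320 permutations of y under H0): p = 0.000050.
Step 5: alpha = 0.1. reject H0.

tau_b = 1.0000 (C=28, D=0), p = 0.000050, reject H0.


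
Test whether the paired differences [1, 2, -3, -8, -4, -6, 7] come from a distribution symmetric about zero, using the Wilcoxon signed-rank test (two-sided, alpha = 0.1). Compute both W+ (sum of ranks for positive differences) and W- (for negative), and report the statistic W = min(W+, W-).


Step 1: Drop any zero differences (none here) and take |d_i|.
|d| = [1, 2, 3, 8, 4, 6, 7]
Step 2: Midrank |d_i| (ties get averaged ranks).
ranks: |1|->1, |2|->2, |3|->3, |8|->7, |4|->4, |6|->5, |7|->6
Step 3: Attach original signs; sum ranks with positive sign and with negative sign.
W+ = 1 + 2 + 6 = 9
W- = 3 + 7 + 4 + 5 = 19
(Check: W+ + W- = 28 should equal n(n+1)/2 = 28.)
Step 4: Test statistic W = min(W+, W-) = 9.
Step 5: No ties, so the exact null distribution over the 2^7 = 128 sign assignments gives the two-sided p-value = 0.468750.
Step 6: alpha = 0.1. fail to reject H0.

W+ = 9, W- = 19, W = min = 9, p = 0.468750, fail to reject H0.


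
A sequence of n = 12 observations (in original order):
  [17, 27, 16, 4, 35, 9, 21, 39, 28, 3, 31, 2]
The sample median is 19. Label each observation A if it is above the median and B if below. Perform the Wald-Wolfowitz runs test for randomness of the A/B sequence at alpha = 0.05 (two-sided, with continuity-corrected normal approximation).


Step 1: Compute median = 19; label A = above, B = below.
Labels in order: BABBABAAABAB  (n_A = 6, n_B = 6)
Step 2: Count runs R = 9.
Step 3: Under H0 (random ordering), E[R] = 2*n_A*n_B/(n_A+n_B) + 1 = 2*6*6/12 + 1 = 7.0000.
        Var[R] = 2*n_A*n_B*(2*n_A*n_B - n_A - n_B) / ((n_A+n_B)^2 * (n_A+n_B-1)) = 4320/1584 = 2.7273.
        SD[R] = 1.6514.
Step 4: Continuity-corrected z = (R - 0.5 - E[R]) / SD[R] = (9 - 0.5 - 7.0000) / 1.6514 = 0.9083.
Step 5: Two-sided p-value via normal approximation = 2*(1 - Phi(|z|)) = 0.363722.
Step 6: alpha = 0.05. fail to reject H0.

R = 9, z = 0.9083, p = 0.363722, fail to reject H0.


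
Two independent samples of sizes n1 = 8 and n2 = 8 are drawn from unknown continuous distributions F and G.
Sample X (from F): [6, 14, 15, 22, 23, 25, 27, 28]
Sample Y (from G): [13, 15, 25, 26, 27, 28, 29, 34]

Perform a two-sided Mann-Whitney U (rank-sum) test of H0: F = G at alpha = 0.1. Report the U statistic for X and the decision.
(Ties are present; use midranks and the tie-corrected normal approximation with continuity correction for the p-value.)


Step 1: Combine and sort all 16 observations; assign midranks.
sorted (value, group): (6,X), (13,Y), (14,X), (15,X), (15,Y), (22,X), (23,X), (25,X), (25,Y), (26,Y), (27,X), (27,Y), (28,X), (28,Y), (29,Y), (34,Y)
ranks: 6->1, 13->2, 14->3, 15->4.5, 15->4.5, 22->6, 23->7, 25->8.5, 25->8.5, 26->10, 27->11.5, 27->11.5, 28->13.5, 28->13.5, 29->15, 34->16
Step 2: Rank sum for X: R1 = 1 + 3 + 4.5 + 6 + 7 + 8.5 + 11.5 + 13.5 = 55.
Step 3: U_X = R1 - n1(n1+1)/2 = 55 - 8*9/2 = 55 - 36 = 19.
       U_Y = n1*n2 - U_X = 64 - 19 = 45.
Step 4: Ties are present, so use the tie-corrected normal approximation (with continuity correction) for the p-value.
Step 5: p-value = 0.187959; compare to alpha = 0.1. fail to reject H0.

U_X = 19, p = 0.187959, fail to reject H0 at alpha = 0.1.


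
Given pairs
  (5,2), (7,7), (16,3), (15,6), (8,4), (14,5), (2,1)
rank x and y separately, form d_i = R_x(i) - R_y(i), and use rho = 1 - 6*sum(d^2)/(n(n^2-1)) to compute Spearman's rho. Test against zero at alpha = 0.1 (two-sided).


Step 1: Rank x and y separately (midranks; no ties here).
rank(x): 5->2, 7->3, 16->7, 15->6, 8->4, 14->5, 2->1
rank(y): 2->2, 7->7, 3->3, 6->6, 4->4, 5->5, 1->1
Step 2: d_i = R_x(i) - R_y(i); compute d_i^2.
  (2-2)^2=0, (3-7)^2=16, (7-3)^2=16, (6-6)^2=0, (4-4)^2=0, (5-5)^2=0, (1-1)^2=0
sum(d^2) = 32.
Step 3: rho = 1 - 6*32 / (7*(7^2 - 1)) = 1 - 192/336 = 0.428571.
Step 4: Under H0, t = rho * sqrt((n-2)/(1-rho^2)) = 1.0607 ~ t(5).
Step 5: Two-sided p-value from the t-distribution with 5 df = 0.337368.
Step 6: alpha = 0.1. fail to reject H0.

rho = 0.4286, p = 0.337368, fail to reject H0 at alpha = 0.1.


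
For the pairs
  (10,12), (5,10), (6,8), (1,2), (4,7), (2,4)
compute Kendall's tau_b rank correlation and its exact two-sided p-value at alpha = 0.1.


Step 1: Enumerate the 15 unordered pairs (i,j) with i<j and classify each by sign(x_j-x_i) * sign(y_j-y_i).
  (1,2):dx=-5,dy=-2->C; (1,3):dx=-4,dy=-4->C; (1,4):dx=-9,dy=-10->C; (1,5):dx=-6,dy=-5->C
  (1,6):dx=-8,dy=-8->C; (2,3):dx=+1,dy=-2->D; (2,4):dx=-4,dy=-8->C; (2,5):dx=-1,dy=-3->C
  (2,6):dx=-3,dy=-6->C; (3,4):dx=-5,dy=-6->C; (3,5):dx=-2,dy=-1->C; (3,6):dx=-4,dy=-4->C
  (4,5):dx=+3,dy=+5->C; (4,6):dx=+1,dy=+2->C; (5,6):dx=-2,dy=-3->C
Step 2: C = 14, D = 1, total pairs = 15.
Step 3: tau = (C - D)/(n(n-1)/2) = (14 - 1)/15 = 0.866667.
Step 4: Exact two-sided p-value (enumerate n! = 720 permutations of y under H0): p = 0.016667.
Step 5: alpha = 0.1. reject H0.

tau_b = 0.8667 (C=14, D=1), p = 0.016667, reject H0.


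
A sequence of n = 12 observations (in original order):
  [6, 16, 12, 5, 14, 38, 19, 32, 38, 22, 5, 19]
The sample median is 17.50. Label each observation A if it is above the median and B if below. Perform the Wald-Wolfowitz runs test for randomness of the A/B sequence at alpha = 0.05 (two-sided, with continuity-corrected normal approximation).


Step 1: Compute median = 17.50; label A = above, B = below.
Labels in order: BBBBBAAAAABA  (n_A = 6, n_B = 6)
Step 2: Count runs R = 4.
Step 3: Under H0 (random ordering), E[R] = 2*n_A*n_B/(n_A+n_B) + 1 = 2*6*6/12 + 1 = 7.0000.
        Var[R] = 2*n_A*n_B*(2*n_A*n_B - n_A - n_B) / ((n_A+n_B)^2 * (n_A+n_B-1)) = 4320/1584 = 2.7273.
        SD[R] = 1.6514.
Step 4: Continuity-corrected z = (R + 0.5 - E[R]) / SD[R] = (4 + 0.5 - 7.0000) / 1.6514 = -1.5138.
Step 5: Two-sided p-value via normal approximation = 2*(1 - Phi(|z|)) = 0.130070.
Step 6: alpha = 0.05. fail to reject H0.

R = 4, z = -1.5138, p = 0.130070, fail to reject H0.


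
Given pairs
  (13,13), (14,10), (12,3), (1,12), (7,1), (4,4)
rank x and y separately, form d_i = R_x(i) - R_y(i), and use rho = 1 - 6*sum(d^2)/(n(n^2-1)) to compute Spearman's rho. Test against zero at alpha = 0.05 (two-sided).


Step 1: Rank x and y separately (midranks; no ties here).
rank(x): 13->5, 14->6, 12->4, 1->1, 7->3, 4->2
rank(y): 13->6, 10->4, 3->2, 12->5, 1->1, 4->3
Step 2: d_i = R_x(i) - R_y(i); compute d_i^2.
  (5-6)^2=1, (6-4)^2=4, (4-2)^2=4, (1-5)^2=16, (3-1)^2=4, (2-3)^2=1
sum(d^2) = 30.
Step 3: rho = 1 - 6*30 / (6*(6^2 - 1)) = 1 - 180/210 = 0.142857.
Step 4: Under H0, t = rho * sqrt((n-2)/(1-rho^2)) = 0.2887 ~ t(4).
Step 5: Two-sided p-value from the t-distribution with 4 df = 0.787172.
Step 6: alpha = 0.05. fail to reject H0.

rho = 0.1429, p = 0.787172, fail to reject H0 at alpha = 0.05.


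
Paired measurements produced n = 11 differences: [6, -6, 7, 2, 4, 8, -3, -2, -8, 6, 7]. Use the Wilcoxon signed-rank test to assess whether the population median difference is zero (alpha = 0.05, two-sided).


Step 1: Drop any zero differences (none here) and take |d_i|.
|d| = [6, 6, 7, 2, 4, 8, 3, 2, 8, 6, 7]
Step 2: Midrank |d_i| (ties get averaged ranks).
ranks: |6|->6, |6|->6, |7|->8.5, |2|->1.5, |4|->4, |8|->10.5, |3|->3, |2|->1.5, |8|->10.5, |6|->6, |7|->8.5
Step 3: Attach original signs; sum ranks with positive sign and with negative sign.
W+ = 6 + 8.5 + 1.5 + 4 + 10.5 + 6 + 8.5 = 45
W- = 6 + 3 + 1.5 + 10.5 = 21
(Check: W+ + W- = 66 should equal n(n+1)/2 = 66.)
Step 4: Test statistic W = min(W+, W-) = 21.
Step 5: Ties in |d|, so use the tie-corrected normal approximation.
        E[W] = n(n+1)/4 = 11*12/4 = 33.
        Tie groups: |d|=2 (t=2), |d|=6 (t=3), |d|=7 (t=2), |d|=8 (t=2); sum(t^3 - t) = 42.
        Var[W] = n(n+1)(2n+1)/24 - sum(t^3-t)/48 = 3036/24 - 42/48 = 125.625.
        z = (W - E[W]) / sqrt(Var[W]) = (21 - 33) / 11.2083 = -1.0706.
        Two-sided p = 2*Phi(z) = 0.284332.
Step 6: alpha = 0.05. fail to reject H0.

W+ = 45, W- = 21, W = min = 21, p = 0.284332, fail to reject H0.


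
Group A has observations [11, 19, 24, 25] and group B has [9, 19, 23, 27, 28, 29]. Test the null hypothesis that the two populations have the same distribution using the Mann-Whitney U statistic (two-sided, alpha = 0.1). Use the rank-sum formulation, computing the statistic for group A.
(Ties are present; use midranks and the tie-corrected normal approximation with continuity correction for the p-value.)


Step 1: Combine and sort all 10 observations; assign midranks.
sorted (value, group): (9,Y), (11,X), (19,X), (19,Y), (23,Y), (24,X), (25,X), (27,Y), (28,Y), (29,Y)
ranks: 9->1, 11->2, 19->3.5, 19->3.5, 23->5, 24->6, 25->7, 27->8, 28->9, 29->10
Step 2: Rank sum for X: R1 = 2 + 3.5 + 6 + 7 = 18.5.
Step 3: U_X = R1 - n1(n1+1)/2 = 18.5 - 4*5/2 = 18.5 - 10 = 8.5.
       U_Y = n1*n2 - U_X = 24 - 8.5 = 15.5.
Step 4: Ties are present, so use the tie-corrected normal approximation (with continuity correction) for the p-value.
Step 5: p-value = 0.521166; compare to alpha = 0.1. fail to reject H0.

U_X = 8.5, p = 0.521166, fail to reject H0 at alpha = 0.1.


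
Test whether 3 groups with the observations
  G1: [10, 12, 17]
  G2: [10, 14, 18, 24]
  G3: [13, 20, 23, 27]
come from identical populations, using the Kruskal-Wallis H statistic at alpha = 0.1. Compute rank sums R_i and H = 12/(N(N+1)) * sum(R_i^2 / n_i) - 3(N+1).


Step 1: Combine all N = 11 observations and assign midranks.
sorted (value, group, rank): (10,G1,1.5), (10,G2,1.5), (12,G1,3), (13,G3,4), (14,G2,5), (17,G1,6), (18,G2,7), (20,G3,8), (23,G3,9), (24,G2,10), (27,G3,11)
Step 2: Sum ranks within each group.
R_1 = 10.5 (n_1 = 3)
R_2 = 23.5 (n_2 = 4)
R_3 = 32 (n_3 = 4)
Step 3: H = 12/(N(N+1)) * sum(R_i^2/n_i) - 3(N+1)
     = 12/(11*12) * (10.5^2/3 + 23.5^2/4 + 32^2/4) - 3*12
     = 0.090909 * 430.812 - 36
     = 3.164773.
Step 4: Ties present; correction factor C = 1 - 6/(11^3 - 11) = 0.995455. Corrected H = 3.164773 / 0.995455 = 3.179224.
Step 5: Under H0, H ~ chi^2(2); p-value = 0.204005.
Step 6: alpha = 0.1. fail to reject H0.

H = 3.1792, df = 2, p = 0.204005, fail to reject H0.


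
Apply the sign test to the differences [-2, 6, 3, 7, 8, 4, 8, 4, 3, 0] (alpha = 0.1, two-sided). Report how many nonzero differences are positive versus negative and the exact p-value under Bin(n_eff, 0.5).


Step 1: Discard zero differences. Original n = 10; n_eff = number of nonzero differences = 9.
Nonzero differences (with sign): -2, +6, +3, +7, +8, +4, +8, +4, +3
Step 2: Count signs: positive = 8, negative = 1.
Step 3: Under H0: P(positive) = 0.5, so the number of positives S ~ Bin(9, 0.5).
Step 4: Two-sided exact p-value = sum of Bin(9,0.5) probabilities at or below the observed probability = 0.039062.
Step 5: alpha = 0.1. reject H0.

n_eff = 9, pos = 8, neg = 1, p = 0.039062, reject H0.


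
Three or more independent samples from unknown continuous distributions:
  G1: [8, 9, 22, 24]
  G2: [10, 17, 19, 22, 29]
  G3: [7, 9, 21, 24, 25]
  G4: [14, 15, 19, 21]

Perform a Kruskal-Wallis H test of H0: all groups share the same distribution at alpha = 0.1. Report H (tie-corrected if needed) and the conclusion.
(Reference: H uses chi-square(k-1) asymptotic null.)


Step 1: Combine all N = 18 observations and assign midranks.
sorted (value, group, rank): (7,G3,1), (8,G1,2), (9,G1,3.5), (9,G3,3.5), (10,G2,5), (14,G4,6), (15,G4,7), (17,G2,8), (19,G2,9.5), (19,G4,9.5), (21,G3,11.5), (21,G4,11.5), (22,G1,13.5), (22,G2,13.5), (24,G1,15.5), (24,G3,15.5), (25,G3,17), (29,G2,18)
Step 2: Sum ranks within each group.
R_1 = 34.5 (n_1 = 4)
R_2 = 54 (n_2 = 5)
R_3 = 48.5 (n_3 = 5)
R_4 = 34 (n_4 = 4)
Step 3: H = 12/(N(N+1)) * sum(R_i^2/n_i) - 3(N+1)
     = 12/(18*19) * (34.5^2/4 + 54^2/5 + 48.5^2/5 + 34^2/4) - 3*19
     = 0.035088 * 1640.21 - 57
     = 0.551316.
Step 4: Ties present; correction factor C = 1 - 30/(18^3 - 18) = 0.994840. Corrected H = 0.551316 / 0.994840 = 0.554175.
Step 5: Under H0, H ~ chi^2(3); p-value = 0.906838.
Step 6: alpha = 0.1. fail to reject H0.

H = 0.5542, df = 3, p = 0.906838, fail to reject H0.


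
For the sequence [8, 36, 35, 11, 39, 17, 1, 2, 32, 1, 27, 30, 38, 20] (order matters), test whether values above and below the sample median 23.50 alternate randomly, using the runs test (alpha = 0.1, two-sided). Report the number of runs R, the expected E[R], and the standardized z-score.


Step 1: Compute median = 23.50; label A = above, B = below.
Labels in order: BAABABBBABAAAB  (n_A = 7, n_B = 7)
Step 2: Count runs R = 9.
Step 3: Under H0 (random ordering), E[R] = 2*n_A*n_B/(n_A+n_B) + 1 = 2*7*7/14 + 1 = 8.0000.
        Var[R] = 2*n_A*n_B*(2*n_A*n_B - n_A - n_B) / ((n_A+n_B)^2 * (n_A+n_B-1)) = 8232/2548 = 3.2308.
        SD[R] = 1.7974.
Step 4: Continuity-corrected z = (R - 0.5 - E[R]) / SD[R] = (9 - 0.5 - 8.0000) / 1.7974 = 0.2782.
Step 5: Two-sided p-value via normal approximation = 2*(1 - Phi(|z|)) = 0.780879.
Step 6: alpha = 0.1. fail to reject H0.

R = 9, z = 0.2782, p = 0.780879, fail to reject H0.


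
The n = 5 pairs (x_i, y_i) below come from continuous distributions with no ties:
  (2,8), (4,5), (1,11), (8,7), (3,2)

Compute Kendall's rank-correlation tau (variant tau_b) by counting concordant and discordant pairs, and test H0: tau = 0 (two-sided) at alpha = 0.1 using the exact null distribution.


Step 1: Enumerate the 10 unordered pairs (i,j) with i<j and classify each by sign(x_j-x_i) * sign(y_j-y_i).
  (1,2):dx=+2,dy=-3->D; (1,3):dx=-1,dy=+3->D; (1,4):dx=+6,dy=-1->D; (1,5):dx=+1,dy=-6->D
  (2,3):dx=-3,dy=+6->D; (2,4):dx=+4,dy=+2->C; (2,5):dx=-1,dy=-3->C; (3,4):dx=+7,dy=-4->D
  (3,5):dx=+2,dy=-9->D; (4,5):dx=-5,dy=-5->C
Step 2: C = 3, D = 7, total pairs = 10.
Step 3: tau = (C - D)/(n(n-1)/2) = (3 - 7)/10 = -0.400000.
Step 4: Exact two-sided p-value (enumerate n! = 120 permutations of y under H0): p = 0.483333.
Step 5: alpha = 0.1. fail to reject H0.

tau_b = -0.4000 (C=3, D=7), p = 0.483333, fail to reject H0.


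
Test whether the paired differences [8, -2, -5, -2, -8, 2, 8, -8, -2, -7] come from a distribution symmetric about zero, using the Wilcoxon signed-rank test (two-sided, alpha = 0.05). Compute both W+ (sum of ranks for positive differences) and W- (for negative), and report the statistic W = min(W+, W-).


Step 1: Drop any zero differences (none here) and take |d_i|.
|d| = [8, 2, 5, 2, 8, 2, 8, 8, 2, 7]
Step 2: Midrank |d_i| (ties get averaged ranks).
ranks: |8|->8.5, |2|->2.5, |5|->5, |2|->2.5, |8|->8.5, |2|->2.5, |8|->8.5, |8|->8.5, |2|->2.5, |7|->6
Step 3: Attach original signs; sum ranks with positive sign and with negative sign.
W+ = 8.5 + 2.5 + 8.5 = 19.5
W- = 2.5 + 5 + 2.5 + 8.5 + 8.5 + 2.5 + 6 = 35.5
(Check: W+ + W- = 55 should equal n(n+1)/2 = 55.)
Step 4: Test statistic W = min(W+, W-) = 19.5.
Step 5: Ties in |d|, so use the tie-corrected normal approximation.
        E[W] = n(n+1)/4 = 10*11/4 = 27.5.
        Tie groups: |d|=2 (t=4), |d|=8 (t=4); sum(t^3 - t) = 120.
        Var[W] = n(n+1)(2n+1)/24 - sum(t^3-t)/48 = 2310/24 - 120/48 = 93.75.
        z = (W - E[W]) / sqrt(Var[W]) = (19.5 - 27.5) / 9.6825 = -0.8262.
        Two-sided p = 2*Phi(z) = 0.408670.
Step 6: alpha = 0.05. fail to reject H0.

W+ = 19.5, W- = 35.5, W = min = 19.5, p = 0.408670, fail to reject H0.


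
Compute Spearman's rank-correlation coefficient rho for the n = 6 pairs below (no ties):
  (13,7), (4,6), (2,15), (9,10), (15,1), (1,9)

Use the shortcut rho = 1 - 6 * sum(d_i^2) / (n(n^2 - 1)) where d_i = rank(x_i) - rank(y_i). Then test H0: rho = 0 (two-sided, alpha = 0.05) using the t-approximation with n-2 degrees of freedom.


Step 1: Rank x and y separately (midranks; no ties here).
rank(x): 13->5, 4->3, 2->2, 9->4, 15->6, 1->1
rank(y): 7->3, 6->2, 15->6, 10->5, 1->1, 9->4
Step 2: d_i = R_x(i) - R_y(i); compute d_i^2.
  (5-3)^2=4, (3-2)^2=1, (2-6)^2=16, (4-5)^2=1, (6-1)^2=25, (1-4)^2=9
sum(d^2) = 56.
Step 3: rho = 1 - 6*56 / (6*(6^2 - 1)) = 1 - 336/210 = -0.600000.
Step 4: Under H0, t = rho * sqrt((n-2)/(1-rho^2)) = -1.5000 ~ t(4).
Step 5: Two-sided p-value from the t-distribution with 4 df = 0.208000.
Step 6: alpha = 0.05. fail to reject H0.

rho = -0.6000, p = 0.208000, fail to reject H0 at alpha = 0.05.


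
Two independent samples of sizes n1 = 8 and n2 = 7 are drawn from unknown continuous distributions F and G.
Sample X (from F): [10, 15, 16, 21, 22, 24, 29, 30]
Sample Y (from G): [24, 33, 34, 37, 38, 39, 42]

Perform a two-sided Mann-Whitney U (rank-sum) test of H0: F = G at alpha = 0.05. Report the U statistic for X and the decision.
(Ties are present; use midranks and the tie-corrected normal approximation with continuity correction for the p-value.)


Step 1: Combine and sort all 15 observations; assign midranks.
sorted (value, group): (10,X), (15,X), (16,X), (21,X), (22,X), (24,X), (24,Y), (29,X), (30,X), (33,Y), (34,Y), (37,Y), (38,Y), (39,Y), (42,Y)
ranks: 10->1, 15->2, 16->3, 21->4, 22->5, 24->6.5, 24->6.5, 29->8, 30->9, 33->10, 34->11, 37->12, 38->13, 39->14, 42->15
Step 2: Rank sum for X: R1 = 1 + 2 + 3 + 4 + 5 + 6.5 + 8 + 9 = 38.5.
Step 3: U_X = R1 - n1(n1+1)/2 = 38.5 - 8*9/2 = 38.5 - 36 = 2.5.
       U_Y = n1*n2 - U_X = 56 - 2.5 = 53.5.
Step 4: Ties are present, so use the tie-corrected normal approximation (with continuity correction) for the p-value.
Step 5: p-value = 0.003782; compare to alpha = 0.05. reject H0.

U_X = 2.5, p = 0.003782, reject H0 at alpha = 0.05.


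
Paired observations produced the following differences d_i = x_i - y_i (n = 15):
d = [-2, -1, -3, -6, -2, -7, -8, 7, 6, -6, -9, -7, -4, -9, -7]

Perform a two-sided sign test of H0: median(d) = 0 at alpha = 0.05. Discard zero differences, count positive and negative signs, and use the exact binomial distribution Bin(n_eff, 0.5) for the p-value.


Step 1: Discard zero differences. Original n = 15; n_eff = number of nonzero differences = 15.
Nonzero differences (with sign): -2, -1, -3, -6, -2, -7, -8, +7, +6, -6, -9, -7, -4, -9, -7
Step 2: Count signs: positive = 2, negative = 13.
Step 3: Under H0: P(positive) = 0.5, so the number of positives S ~ Bin(15, 0.5).
Step 4: Two-sided exact p-value = sum of Bin(15,0.5) probabilities at or below the observed probability = 0.007385.
Step 5: alpha = 0.05. reject H0.

n_eff = 15, pos = 2, neg = 13, p = 0.007385, reject H0.


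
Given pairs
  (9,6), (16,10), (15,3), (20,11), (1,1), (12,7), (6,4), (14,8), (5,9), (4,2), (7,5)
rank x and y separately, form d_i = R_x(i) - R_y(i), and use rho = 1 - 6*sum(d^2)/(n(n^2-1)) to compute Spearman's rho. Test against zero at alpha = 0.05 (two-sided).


Step 1: Rank x and y separately (midranks; no ties here).
rank(x): 9->6, 16->10, 15->9, 20->11, 1->1, 12->7, 6->4, 14->8, 5->3, 4->2, 7->5
rank(y): 6->6, 10->10, 3->3, 11->11, 1->1, 7->7, 4->4, 8->8, 9->9, 2->2, 5->5
Step 2: d_i = R_x(i) - R_y(i); compute d_i^2.
  (6-6)^2=0, (10-10)^2=0, (9-3)^2=36, (11-11)^2=0, (1-1)^2=0, (7-7)^2=0, (4-4)^2=0, (8-8)^2=0, (3-9)^2=36, (2-2)^2=0, (5-5)^2=0
sum(d^2) = 72.
Step 3: rho = 1 - 6*72 / (11*(11^2 - 1)) = 1 - 432/1320 = 0.672727.
Step 4: Under H0, t = rho * sqrt((n-2)/(1-rho^2)) = 2.7277 ~ t(9).
Step 5: Two-sided p-value from the t-distribution with 9 df = 0.023313.
Step 6: alpha = 0.05. reject H0.

rho = 0.6727, p = 0.023313, reject H0 at alpha = 0.05.


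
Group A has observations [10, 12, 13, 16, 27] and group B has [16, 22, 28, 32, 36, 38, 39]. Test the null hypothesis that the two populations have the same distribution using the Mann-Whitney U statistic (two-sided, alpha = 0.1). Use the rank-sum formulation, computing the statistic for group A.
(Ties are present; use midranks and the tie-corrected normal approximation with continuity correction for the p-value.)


Step 1: Combine and sort all 12 observations; assign midranks.
sorted (value, group): (10,X), (12,X), (13,X), (16,X), (16,Y), (22,Y), (27,X), (28,Y), (32,Y), (36,Y), (38,Y), (39,Y)
ranks: 10->1, 12->2, 13->3, 16->4.5, 16->4.5, 22->6, 27->7, 28->8, 32->9, 36->10, 38->11, 39->12
Step 2: Rank sum for X: R1 = 1 + 2 + 3 + 4.5 + 7 = 17.5.
Step 3: U_X = R1 - n1(n1+1)/2 = 17.5 - 5*6/2 = 17.5 - 15 = 2.5.
       U_Y = n1*n2 - U_X = 35 - 2.5 = 32.5.
Step 4: Ties are present, so use the tie-corrected normal approximation (with continuity correction) for the p-value.
Step 5: p-value = 0.018328; compare to alpha = 0.1. reject H0.

U_X = 2.5, p = 0.018328, reject H0 at alpha = 0.1.


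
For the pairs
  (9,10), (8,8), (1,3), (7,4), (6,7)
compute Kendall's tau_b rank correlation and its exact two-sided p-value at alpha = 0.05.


Step 1: Enumerate the 10 unordered pairs (i,j) with i<j and classify each by sign(x_j-x_i) * sign(y_j-y_i).
  (1,2):dx=-1,dy=-2->C; (1,3):dx=-8,dy=-7->C; (1,4):dx=-2,dy=-6->C; (1,5):dx=-3,dy=-3->C
  (2,3):dx=-7,dy=-5->C; (2,4):dx=-1,dy=-4->C; (2,5):dx=-2,dy=-1->C; (3,4):dx=+6,dy=+1->C
  (3,5):dx=+5,dy=+4->C; (4,5):dx=-1,dy=+3->D
Step 2: C = 9, D = 1, total pairs = 10.
Step 3: tau = (C - D)/(n(n-1)/2) = (9 - 1)/10 = 0.800000.
Step 4: Exact two-sided p-value (enumerate n! = 120 permutations of y under H0): p = 0.083333.
Step 5: alpha = 0.05. fail to reject H0.

tau_b = 0.8000 (C=9, D=1), p = 0.083333, fail to reject H0.


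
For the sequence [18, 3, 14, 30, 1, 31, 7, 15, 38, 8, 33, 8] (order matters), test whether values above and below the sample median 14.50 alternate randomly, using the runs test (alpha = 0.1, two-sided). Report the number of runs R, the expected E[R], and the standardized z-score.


Step 1: Compute median = 14.50; label A = above, B = below.
Labels in order: ABBABABAABAB  (n_A = 6, n_B = 6)
Step 2: Count runs R = 10.
Step 3: Under H0 (random ordering), E[R] = 2*n_A*n_B/(n_A+n_B) + 1 = 2*6*6/12 + 1 = 7.0000.
        Var[R] = 2*n_A*n_B*(2*n_A*n_B - n_A - n_B) / ((n_A+n_B)^2 * (n_A+n_B-1)) = 4320/1584 = 2.7273.
        SD[R] = 1.6514.
Step 4: Continuity-corrected z = (R - 0.5 - E[R]) / SD[R] = (10 - 0.5 - 7.0000) / 1.6514 = 1.5138.
Step 5: Two-sided p-value via normal approximation = 2*(1 - Phi(|z|)) = 0.130070.
Step 6: alpha = 0.1. fail to reject H0.

R = 10, z = 1.5138, p = 0.130070, fail to reject H0.


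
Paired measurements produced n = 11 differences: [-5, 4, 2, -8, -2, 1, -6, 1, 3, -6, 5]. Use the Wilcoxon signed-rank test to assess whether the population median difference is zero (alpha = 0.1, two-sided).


Step 1: Drop any zero differences (none here) and take |d_i|.
|d| = [5, 4, 2, 8, 2, 1, 6, 1, 3, 6, 5]
Step 2: Midrank |d_i| (ties get averaged ranks).
ranks: |5|->7.5, |4|->6, |2|->3.5, |8|->11, |2|->3.5, |1|->1.5, |6|->9.5, |1|->1.5, |3|->5, |6|->9.5, |5|->7.5
Step 3: Attach original signs; sum ranks with positive sign and with negative sign.
W+ = 6 + 3.5 + 1.5 + 1.5 + 5 + 7.5 = 25
W- = 7.5 + 11 + 3.5 + 9.5 + 9.5 = 41
(Check: W+ + W- = 66 should equal n(n+1)/2 = 66.)
Step 4: Test statistic W = min(W+, W-) = 25.
Step 5: Ties in |d|, so use the tie-corrected normal approximation.
        E[W] = n(n+1)/4 = 11*12/4 = 33.
        Tie groups: |d|=1 (t=2), |d|=2 (t=2), |d|=5 (t=2), |d|=6 (t=2); sum(t^3 - t) = 24.
        Var[W] = n(n+1)(2n+1)/24 - sum(t^3-t)/48 = 3036/24 - 24/48 = 126.
        z = (W - E[W]) / sqrt(Var[W]) = (25 - 33) / 11.2250 = -0.7127.
        Two-sided p = 2*Phi(z) = 0.476033.
Step 6: alpha = 0.1. fail to reject H0.

W+ = 25, W- = 41, W = min = 25, p = 0.476033, fail to reject H0.


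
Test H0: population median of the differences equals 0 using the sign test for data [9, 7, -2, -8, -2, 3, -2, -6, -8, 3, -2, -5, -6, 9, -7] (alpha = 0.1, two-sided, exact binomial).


Step 1: Discard zero differences. Original n = 15; n_eff = number of nonzero differences = 15.
Nonzero differences (with sign): +9, +7, -2, -8, -2, +3, -2, -6, -8, +3, -2, -5, -6, +9, -7
Step 2: Count signs: positive = 5, negative = 10.
Step 3: Under H0: P(positive) = 0.5, so the number of positives S ~ Bin(15, 0.5).
Step 4: Two-sided exact p-value = sum of Bin(15,0.5) probabilities at or below the observed probability = 0.301758.
Step 5: alpha = 0.1. fail to reject H0.

n_eff = 15, pos = 5, neg = 10, p = 0.301758, fail to reject H0.


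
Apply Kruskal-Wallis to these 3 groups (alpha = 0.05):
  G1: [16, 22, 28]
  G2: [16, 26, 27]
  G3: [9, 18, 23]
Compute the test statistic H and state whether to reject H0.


Step 1: Combine all N = 9 observations and assign midranks.
sorted (value, group, rank): (9,G3,1), (16,G1,2.5), (16,G2,2.5), (18,G3,4), (22,G1,5), (23,G3,6), (26,G2,7), (27,G2,8), (28,G1,9)
Step 2: Sum ranks within each group.
R_1 = 16.5 (n_1 = 3)
R_2 = 17.5 (n_2 = 3)
R_3 = 11 (n_3 = 3)
Step 3: H = 12/(N(N+1)) * sum(R_i^2/n_i) - 3(N+1)
     = 12/(9*10) * (16.5^2/3 + 17.5^2/3 + 11^2/3) - 3*10
     = 0.133333 * 233.167 - 30
     = 1.088889.
Step 4: Ties present; correction factor C = 1 - 6/(9^3 - 9) = 0.991667. Corrected H = 1.088889 / 0.991667 = 1.098039.
Step 5: Under H0, H ~ chi^2(2); p-value = 0.577516.
Step 6: alpha = 0.05. fail to reject H0.

H = 1.0980, df = 2, p = 0.577516, fail to reject H0.


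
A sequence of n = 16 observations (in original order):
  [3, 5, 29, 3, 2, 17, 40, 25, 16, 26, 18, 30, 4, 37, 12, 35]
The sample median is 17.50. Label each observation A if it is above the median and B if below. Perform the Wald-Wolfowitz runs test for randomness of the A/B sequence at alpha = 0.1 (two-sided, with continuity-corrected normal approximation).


Step 1: Compute median = 17.50; label A = above, B = below.
Labels in order: BBABBBAABAAABABA  (n_A = 8, n_B = 8)
Step 2: Count runs R = 10.
Step 3: Under H0 (random ordering), E[R] = 2*n_A*n_B/(n_A+n_B) + 1 = 2*8*8/16 + 1 = 9.0000.
        Var[R] = 2*n_A*n_B*(2*n_A*n_B - n_A - n_B) / ((n_A+n_B)^2 * (n_A+n_B-1)) = 14336/3840 = 3.7333.
        SD[R] = 1.9322.
Step 4: Continuity-corrected z = (R - 0.5 - E[R]) / SD[R] = (10 - 0.5 - 9.0000) / 1.9322 = 0.2588.
Step 5: Two-sided p-value via normal approximation = 2*(1 - Phi(|z|)) = 0.795809.
Step 6: alpha = 0.1. fail to reject H0.

R = 10, z = 0.2588, p = 0.795809, fail to reject H0.


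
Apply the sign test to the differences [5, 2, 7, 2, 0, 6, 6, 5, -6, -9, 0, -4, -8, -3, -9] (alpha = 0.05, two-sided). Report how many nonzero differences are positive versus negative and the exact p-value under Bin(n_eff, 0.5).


Step 1: Discard zero differences. Original n = 15; n_eff = number of nonzero differences = 13.
Nonzero differences (with sign): +5, +2, +7, +2, +6, +6, +5, -6, -9, -4, -8, -3, -9
Step 2: Count signs: positive = 7, negative = 6.
Step 3: Under H0: P(positive) = 0.5, so the number of positives S ~ Bin(13, 0.5).
Step 4: Two-sided exact p-value = sum of Bin(13,0.5) probabilities at or below the observed probability = 1.000000.
Step 5: alpha = 0.05. fail to reject H0.

n_eff = 13, pos = 7, neg = 6, p = 1.000000, fail to reject H0.


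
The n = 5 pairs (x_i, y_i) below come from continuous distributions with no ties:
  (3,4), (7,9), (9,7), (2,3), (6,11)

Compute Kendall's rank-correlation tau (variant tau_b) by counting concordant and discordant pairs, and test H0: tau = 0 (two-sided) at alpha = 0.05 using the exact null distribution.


Step 1: Enumerate the 10 unordered pairs (i,j) with i<j and classify each by sign(x_j-x_i) * sign(y_j-y_i).
  (1,2):dx=+4,dy=+5->C; (1,3):dx=+6,dy=+3->C; (1,4):dx=-1,dy=-1->C; (1,5):dx=+3,dy=+7->C
  (2,3):dx=+2,dy=-2->D; (2,4):dx=-5,dy=-6->C; (2,5):dx=-1,dy=+2->D; (3,4):dx=-7,dy=-4->C
  (3,5):dx=-3,dy=+4->D; (4,5):dx=+4,dy=+8->C
Step 2: C = 7, D = 3, total pairs = 10.
Step 3: tau = (C - D)/(n(n-1)/2) = (7 - 3)/10 = 0.400000.
Step 4: Exact two-sided p-value (enumerate n! = 120 permutations of y under H0): p = 0.483333.
Step 5: alpha = 0.05. fail to reject H0.

tau_b = 0.4000 (C=7, D=3), p = 0.483333, fail to reject H0.


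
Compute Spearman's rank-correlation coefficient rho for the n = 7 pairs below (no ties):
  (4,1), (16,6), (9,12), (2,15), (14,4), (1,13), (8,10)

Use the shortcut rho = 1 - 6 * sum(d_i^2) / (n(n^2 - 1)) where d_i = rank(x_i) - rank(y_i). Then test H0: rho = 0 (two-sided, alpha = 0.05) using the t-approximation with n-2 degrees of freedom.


Step 1: Rank x and y separately (midranks; no ties here).
rank(x): 4->3, 16->7, 9->5, 2->2, 14->6, 1->1, 8->4
rank(y): 1->1, 6->3, 12->5, 15->7, 4->2, 13->6, 10->4
Step 2: d_i = R_x(i) - R_y(i); compute d_i^2.
  (3-1)^2=4, (7-3)^2=16, (5-5)^2=0, (2-7)^2=25, (6-2)^2=16, (1-6)^2=25, (4-4)^2=0
sum(d^2) = 86.
Step 3: rho = 1 - 6*86 / (7*(7^2 - 1)) = 1 - 516/336 = -0.535714.
Step 4: Under H0, t = rho * sqrt((n-2)/(1-rho^2)) = -1.4186 ~ t(5).
Step 5: Two-sided p-value from the t-distribution with 5 df = 0.215217.
Step 6: alpha = 0.05. fail to reject H0.

rho = -0.5357, p = 0.215217, fail to reject H0 at alpha = 0.05.


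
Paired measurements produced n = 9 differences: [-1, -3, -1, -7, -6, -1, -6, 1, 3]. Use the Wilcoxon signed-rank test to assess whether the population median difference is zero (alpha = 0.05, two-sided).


Step 1: Drop any zero differences (none here) and take |d_i|.
|d| = [1, 3, 1, 7, 6, 1, 6, 1, 3]
Step 2: Midrank |d_i| (ties get averaged ranks).
ranks: |1|->2.5, |3|->5.5, |1|->2.5, |7|->9, |6|->7.5, |1|->2.5, |6|->7.5, |1|->2.5, |3|->5.5
Step 3: Attach original signs; sum ranks with positive sign and with negative sign.
W+ = 2.5 + 5.5 = 8
W- = 2.5 + 5.5 + 2.5 + 9 + 7.5 + 2.5 + 7.5 = 37
(Check: W+ + W- = 45 should equal n(n+1)/2 = 45.)
Step 4: Test statistic W = min(W+, W-) = 8.
Step 5: Ties in |d|, so use the tie-corrected normal approximation.
        E[W] = n(n+1)/4 = 9*10/4 = 22.5.
        Tie groups: |d|=1 (t=4), |d|=3 (t=2), |d|=6 (t=2); sum(t^3 - t) = 72.
        Var[W] = n(n+1)(2n+1)/24 - sum(t^3-t)/48 = 1710/24 - 72/48 = 69.75.
        z = (W - E[W]) / sqrt(Var[W]) = (8 - 22.5) / 8.3516 = -1.7362.
        Two-sided p = 2*Phi(z) = 0.082531.
Step 6: alpha = 0.05. fail to reject H0.

W+ = 8, W- = 37, W = min = 8, p = 0.082531, fail to reject H0.


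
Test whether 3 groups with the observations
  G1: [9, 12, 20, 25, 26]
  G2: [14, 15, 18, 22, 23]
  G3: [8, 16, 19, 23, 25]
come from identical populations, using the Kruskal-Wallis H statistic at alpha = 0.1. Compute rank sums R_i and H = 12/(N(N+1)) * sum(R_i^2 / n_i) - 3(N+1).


Step 1: Combine all N = 15 observations and assign midranks.
sorted (value, group, rank): (8,G3,1), (9,G1,2), (12,G1,3), (14,G2,4), (15,G2,5), (16,G3,6), (18,G2,7), (19,G3,8), (20,G1,9), (22,G2,10), (23,G2,11.5), (23,G3,11.5), (25,G1,13.5), (25,G3,13.5), (26,G1,15)
Step 2: Sum ranks within each group.
R_1 = 42.5 (n_1 = 5)
R_2 = 37.5 (n_2 = 5)
R_3 = 40 (n_3 = 5)
Step 3: H = 12/(N(N+1)) * sum(R_i^2/n_i) - 3(N+1)
     = 12/(15*16) * (42.5^2/5 + 37.5^2/5 + 40^2/5) - 3*16
     = 0.050000 * 962.5 - 48
     = 0.125000.
Step 4: Ties present; correction factor C = 1 - 12/(15^3 - 15) = 0.996429. Corrected H = 0.125000 / 0.996429 = 0.125448.
Step 5: Under H0, H ~ chi^2(2); p-value = 0.939203.
Step 6: alpha = 0.1. fail to reject H0.

H = 0.1254, df = 2, p = 0.939203, fail to reject H0.
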